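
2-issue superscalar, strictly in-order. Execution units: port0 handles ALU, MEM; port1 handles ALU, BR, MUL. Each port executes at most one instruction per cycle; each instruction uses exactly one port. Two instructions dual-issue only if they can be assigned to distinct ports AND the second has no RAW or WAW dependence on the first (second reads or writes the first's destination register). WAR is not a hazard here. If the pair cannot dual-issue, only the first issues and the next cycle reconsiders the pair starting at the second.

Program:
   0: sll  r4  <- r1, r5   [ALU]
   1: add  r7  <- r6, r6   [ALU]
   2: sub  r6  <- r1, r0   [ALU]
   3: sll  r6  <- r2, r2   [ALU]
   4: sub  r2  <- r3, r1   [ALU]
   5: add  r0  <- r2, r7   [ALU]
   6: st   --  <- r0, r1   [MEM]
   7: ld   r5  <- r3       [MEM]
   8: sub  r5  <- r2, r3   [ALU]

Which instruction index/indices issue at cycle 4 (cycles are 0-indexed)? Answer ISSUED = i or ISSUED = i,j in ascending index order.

0. sll.ALU;add.ALU @i0/i1  | pair
1. sub.ALU @i2  | WAW r6
2. sll.ALU;sub.ALU @i3/i4  | pair
3. add.ALU @i5  | RAW r0
4. st.MEM @i6  | no-port MEM/MEM
5. ld.MEM @i7  | WAW r5
6. sub.ALU @i8  | tail

ISSUED = 6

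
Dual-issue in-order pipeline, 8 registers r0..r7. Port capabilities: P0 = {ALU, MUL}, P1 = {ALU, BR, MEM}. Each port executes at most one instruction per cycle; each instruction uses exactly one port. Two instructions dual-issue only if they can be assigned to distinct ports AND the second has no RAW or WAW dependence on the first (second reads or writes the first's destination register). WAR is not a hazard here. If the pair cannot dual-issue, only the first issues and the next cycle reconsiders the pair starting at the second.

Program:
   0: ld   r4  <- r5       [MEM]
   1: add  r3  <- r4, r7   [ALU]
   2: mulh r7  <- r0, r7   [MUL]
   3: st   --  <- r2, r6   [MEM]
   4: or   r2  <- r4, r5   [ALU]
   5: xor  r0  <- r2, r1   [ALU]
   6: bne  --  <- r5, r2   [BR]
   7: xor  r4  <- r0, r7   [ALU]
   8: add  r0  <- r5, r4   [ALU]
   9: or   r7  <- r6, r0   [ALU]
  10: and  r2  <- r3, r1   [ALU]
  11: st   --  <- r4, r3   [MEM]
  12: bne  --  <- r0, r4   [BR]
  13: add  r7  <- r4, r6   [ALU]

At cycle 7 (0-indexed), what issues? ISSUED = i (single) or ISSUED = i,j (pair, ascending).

ISSUED = 11

#0 head=0: ld i0 RAW r4
#1 head=1: add+mulh i1,i2 pair
#2 head=3: st+or i3,i4 pair
#3 head=5: xor+bne i5,i6 pair
#4 head=7: xor i7 RAW r4
#5 head=8: add i8 RAW r0
#6 head=9: or+and i9,i10 pair
#7 head=11: st i11 no-port MEM/BR
#8 head=12: bne+add i12,i13 pair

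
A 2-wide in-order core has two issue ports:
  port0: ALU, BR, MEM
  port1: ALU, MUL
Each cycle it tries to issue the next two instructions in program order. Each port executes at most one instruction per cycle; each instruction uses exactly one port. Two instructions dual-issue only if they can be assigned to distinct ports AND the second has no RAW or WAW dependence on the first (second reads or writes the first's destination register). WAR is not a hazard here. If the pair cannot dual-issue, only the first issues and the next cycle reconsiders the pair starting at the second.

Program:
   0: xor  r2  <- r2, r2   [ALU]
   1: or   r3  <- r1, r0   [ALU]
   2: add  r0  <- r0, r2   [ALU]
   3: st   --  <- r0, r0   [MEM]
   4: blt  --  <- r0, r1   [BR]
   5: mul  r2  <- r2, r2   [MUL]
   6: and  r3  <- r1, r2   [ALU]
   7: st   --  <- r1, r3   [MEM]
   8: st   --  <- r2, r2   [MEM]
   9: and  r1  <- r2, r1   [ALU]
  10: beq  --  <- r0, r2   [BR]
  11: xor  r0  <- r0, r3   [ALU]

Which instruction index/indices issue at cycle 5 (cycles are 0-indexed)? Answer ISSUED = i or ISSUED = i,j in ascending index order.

t=0 i0&i1:xor.ALU+or.ALU ; 2-wide
t=1 i2:add.ALU ; RAW r0
t=2 i3:st.MEM ; no-port MEM/BR
t=3 i4&i5:blt.BR+mul.MUL ; 2-wide
t=4 i6:and.ALU ; RAW r3
t=5 i7:st.MEM ; no-port MEM/MEM
t=6 i8&i9:st.MEM+and.ALU ; 2-wide
t=7 i10&i11:beq.BR+xor.ALU ; 2-wide

ISSUED = 7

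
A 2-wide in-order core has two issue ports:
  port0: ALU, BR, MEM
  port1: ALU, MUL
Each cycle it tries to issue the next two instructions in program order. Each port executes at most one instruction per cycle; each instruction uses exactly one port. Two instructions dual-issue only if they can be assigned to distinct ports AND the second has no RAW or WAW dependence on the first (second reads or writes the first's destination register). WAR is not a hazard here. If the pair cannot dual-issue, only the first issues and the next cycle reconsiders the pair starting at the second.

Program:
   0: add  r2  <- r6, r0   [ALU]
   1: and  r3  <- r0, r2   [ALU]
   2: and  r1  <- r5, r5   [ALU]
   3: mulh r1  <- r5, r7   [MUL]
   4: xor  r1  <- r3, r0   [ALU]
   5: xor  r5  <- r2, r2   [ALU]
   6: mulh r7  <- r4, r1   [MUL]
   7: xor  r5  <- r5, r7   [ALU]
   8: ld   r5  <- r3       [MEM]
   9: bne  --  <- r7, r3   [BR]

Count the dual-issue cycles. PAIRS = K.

PAIRS = 2

[0] i0  add  -- RAW r2
[1] i1/i2  and and  -- pair
[2] i3  mulh  -- WAW r1
[3] i4/i5  xor xor  -- pair
[4] i6  mulh  -- RAW r7
[5] i7  xor  -- WAW r5
[6] i8  ld  -- no-port MEM/BR
[7] i9  bne  -- tail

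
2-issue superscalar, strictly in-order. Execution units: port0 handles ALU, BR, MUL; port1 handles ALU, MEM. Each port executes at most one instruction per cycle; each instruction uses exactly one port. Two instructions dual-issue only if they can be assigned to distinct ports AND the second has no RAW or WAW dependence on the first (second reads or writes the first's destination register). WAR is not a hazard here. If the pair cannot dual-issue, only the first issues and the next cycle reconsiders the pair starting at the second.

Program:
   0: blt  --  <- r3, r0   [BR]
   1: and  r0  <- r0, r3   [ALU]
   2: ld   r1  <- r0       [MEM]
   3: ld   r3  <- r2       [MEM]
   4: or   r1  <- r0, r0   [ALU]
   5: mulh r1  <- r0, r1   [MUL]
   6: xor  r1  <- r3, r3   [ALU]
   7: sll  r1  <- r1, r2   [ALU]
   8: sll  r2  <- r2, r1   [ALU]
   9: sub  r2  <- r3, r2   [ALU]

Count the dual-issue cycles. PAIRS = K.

PAIRS = 2

c0: i0/i1 blt.BR+and.ALU  pair
c1: i2 ld.MEM  no-port MEM/MEM
c2: i3/i4 ld.MEM+or.ALU  pair
c3: i5 mulh.MUL  WAW r1
c4: i6 xor.ALU  RAW+WAW r1
c5: i7 sll.ALU  RAW r1
c6: i8 sll.ALU  RAW+WAW r2
c7: i9 sub.ALU  tail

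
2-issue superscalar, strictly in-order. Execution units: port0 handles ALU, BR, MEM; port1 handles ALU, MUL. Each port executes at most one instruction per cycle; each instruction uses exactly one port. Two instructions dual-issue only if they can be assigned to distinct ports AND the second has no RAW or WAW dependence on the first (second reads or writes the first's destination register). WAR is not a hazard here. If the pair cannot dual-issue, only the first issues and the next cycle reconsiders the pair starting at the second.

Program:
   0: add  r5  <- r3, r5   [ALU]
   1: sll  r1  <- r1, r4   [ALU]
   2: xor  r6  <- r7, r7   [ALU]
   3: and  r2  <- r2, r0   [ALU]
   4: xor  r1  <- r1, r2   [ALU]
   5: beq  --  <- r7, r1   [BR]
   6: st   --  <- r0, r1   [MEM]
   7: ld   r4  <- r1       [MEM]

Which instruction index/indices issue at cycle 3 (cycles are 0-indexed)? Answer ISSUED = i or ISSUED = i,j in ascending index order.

ISSUED = 5

c0: i0+i1 add+sll  pair
c1: i2+i3 xor+and  pair
c2: i4 xor  RAW r1
c3: i5 beq  no-port BR/MEM
c4: i6 st  no-port MEM/MEM
c5: i7 ld  tail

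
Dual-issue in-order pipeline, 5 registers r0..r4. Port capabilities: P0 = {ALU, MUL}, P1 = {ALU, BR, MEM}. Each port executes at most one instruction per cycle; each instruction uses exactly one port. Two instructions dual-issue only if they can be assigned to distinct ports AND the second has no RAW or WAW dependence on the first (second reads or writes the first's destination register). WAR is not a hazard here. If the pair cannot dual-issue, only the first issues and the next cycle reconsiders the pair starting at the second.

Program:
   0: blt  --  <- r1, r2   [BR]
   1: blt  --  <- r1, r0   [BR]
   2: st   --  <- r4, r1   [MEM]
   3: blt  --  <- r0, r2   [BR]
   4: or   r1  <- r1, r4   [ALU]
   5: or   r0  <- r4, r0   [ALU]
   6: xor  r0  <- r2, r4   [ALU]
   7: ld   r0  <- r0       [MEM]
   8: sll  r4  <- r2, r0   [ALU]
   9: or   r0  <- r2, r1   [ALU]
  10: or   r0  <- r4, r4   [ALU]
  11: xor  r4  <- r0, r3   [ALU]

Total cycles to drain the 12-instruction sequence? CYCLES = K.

[0] i0  blt.BR  -- no-port BR/BR
[1] i1  blt.BR  -- no-port BR/MEM
[2] i2  st.MEM  -- no-port MEM/BR
[3] i3/i4  blt.BR/or.ALU  -- pair
[4] i5  or.ALU  -- WAW r0
[5] i6  xor.ALU  -- RAW+WAW r0
[6] i7  ld.MEM  -- RAW r0
[7] i8/i9  sll.ALU/or.ALU  -- pair
[8] i10  or.ALU  -- RAW r0
[9] i11  xor.ALU  -- tail

CYCLES = 10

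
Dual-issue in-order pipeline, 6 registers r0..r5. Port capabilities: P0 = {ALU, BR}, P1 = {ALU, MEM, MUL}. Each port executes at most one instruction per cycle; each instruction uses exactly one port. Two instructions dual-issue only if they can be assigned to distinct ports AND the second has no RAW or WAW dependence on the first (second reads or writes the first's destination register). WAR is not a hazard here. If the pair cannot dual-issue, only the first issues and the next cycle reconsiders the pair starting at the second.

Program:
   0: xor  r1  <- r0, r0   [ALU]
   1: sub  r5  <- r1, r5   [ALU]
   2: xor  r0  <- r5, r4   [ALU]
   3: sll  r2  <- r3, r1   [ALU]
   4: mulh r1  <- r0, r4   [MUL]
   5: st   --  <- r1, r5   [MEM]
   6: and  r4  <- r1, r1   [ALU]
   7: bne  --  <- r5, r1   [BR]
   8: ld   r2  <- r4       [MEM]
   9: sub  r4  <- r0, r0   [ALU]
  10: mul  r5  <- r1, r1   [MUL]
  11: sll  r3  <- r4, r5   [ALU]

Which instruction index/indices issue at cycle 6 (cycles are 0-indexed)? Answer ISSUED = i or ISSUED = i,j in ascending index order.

ISSUED = 9,10

t=0 i0:xor.ALU ; RAW r1
t=1 i1:sub.ALU ; RAW r5
t=2 i2,i3:xor.ALU;sll.ALU ; pair
t=3 i4:mulh.MUL ; no-port MUL/MEM
t=4 i5,i6:st.MEM;and.ALU ; pair
t=5 i7,i8:bne.BR;ld.MEM ; pair
t=6 i9,i10:sub.ALU;mul.MUL ; pair
t=7 i11:sll.ALU ; tail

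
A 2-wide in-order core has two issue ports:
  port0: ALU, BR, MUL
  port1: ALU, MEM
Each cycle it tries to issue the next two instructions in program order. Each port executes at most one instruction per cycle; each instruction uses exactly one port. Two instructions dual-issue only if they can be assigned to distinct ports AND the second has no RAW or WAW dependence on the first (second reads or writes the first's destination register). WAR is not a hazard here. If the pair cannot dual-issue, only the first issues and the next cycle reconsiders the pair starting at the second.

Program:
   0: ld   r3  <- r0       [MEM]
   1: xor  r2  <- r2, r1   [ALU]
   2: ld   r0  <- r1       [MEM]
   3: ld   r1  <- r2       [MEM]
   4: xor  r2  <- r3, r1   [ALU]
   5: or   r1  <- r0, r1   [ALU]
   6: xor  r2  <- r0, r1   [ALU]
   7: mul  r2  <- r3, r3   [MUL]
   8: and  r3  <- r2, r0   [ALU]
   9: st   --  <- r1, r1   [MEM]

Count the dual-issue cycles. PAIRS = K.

PAIRS = 3

[0] i0/i1  ld xor  -- 2-wide
[1] i2  ld  -- no-port MEM/MEM
[2] i3  ld  -- RAW r1
[3] i4/i5  xor or  -- 2-wide
[4] i6  xor  -- WAW r2
[5] i7  mul  -- RAW r2
[6] i8/i9  and st  -- 2-wide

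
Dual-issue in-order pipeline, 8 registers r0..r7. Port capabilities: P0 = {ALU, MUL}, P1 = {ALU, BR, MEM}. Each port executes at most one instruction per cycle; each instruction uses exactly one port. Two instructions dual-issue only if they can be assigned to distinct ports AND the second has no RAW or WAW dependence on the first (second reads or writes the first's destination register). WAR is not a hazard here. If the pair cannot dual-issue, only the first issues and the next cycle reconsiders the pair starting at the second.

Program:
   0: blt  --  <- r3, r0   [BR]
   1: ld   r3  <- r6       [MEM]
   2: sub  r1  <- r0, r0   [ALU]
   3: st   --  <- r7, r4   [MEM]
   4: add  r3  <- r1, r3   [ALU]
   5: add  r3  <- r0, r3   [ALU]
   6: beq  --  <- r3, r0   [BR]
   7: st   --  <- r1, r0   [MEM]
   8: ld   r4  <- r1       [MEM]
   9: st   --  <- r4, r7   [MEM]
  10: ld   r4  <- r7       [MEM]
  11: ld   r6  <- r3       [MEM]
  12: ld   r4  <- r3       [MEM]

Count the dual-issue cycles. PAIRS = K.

  cy0 -> i0 (blt) no-port BR/MEM
  cy1 -> i1/i2 (ld/sub) pair
  cy2 -> i3/i4 (st/add) pair
  cy3 -> i5 (add) RAW r3
  cy4 -> i6 (beq) no-port BR/MEM
  cy5 -> i7 (st) no-port MEM/MEM
  cy6 -> i8 (ld) no-port MEM/MEM
  cy7 -> i9 (st) no-port MEM/MEM
  cy8 -> i10 (ld) no-port MEM/MEM
  cy9 -> i11 (ld) no-port MEM/MEM
  cy10 -> i12 (ld) tail

PAIRS = 2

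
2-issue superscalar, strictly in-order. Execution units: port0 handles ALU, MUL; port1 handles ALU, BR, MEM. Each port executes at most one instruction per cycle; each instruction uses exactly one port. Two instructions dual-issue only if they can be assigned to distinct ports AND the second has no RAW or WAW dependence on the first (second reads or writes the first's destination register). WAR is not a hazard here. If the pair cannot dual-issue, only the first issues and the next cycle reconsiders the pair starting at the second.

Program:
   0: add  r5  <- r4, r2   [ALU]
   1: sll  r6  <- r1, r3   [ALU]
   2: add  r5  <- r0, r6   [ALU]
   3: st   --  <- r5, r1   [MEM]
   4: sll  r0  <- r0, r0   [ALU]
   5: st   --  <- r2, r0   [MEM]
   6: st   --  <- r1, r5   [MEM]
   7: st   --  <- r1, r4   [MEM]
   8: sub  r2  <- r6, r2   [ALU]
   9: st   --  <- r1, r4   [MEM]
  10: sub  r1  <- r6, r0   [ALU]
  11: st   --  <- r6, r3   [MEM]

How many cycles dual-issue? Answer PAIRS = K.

PAIRS = 4

c0: i0,i1 add.ALU/sll.ALU  pair
c1: i2 add.ALU  RAW r5
c2: i3,i4 st.MEM/sll.ALU  pair
c3: i5 st.MEM  no-port MEM/MEM
c4: i6 st.MEM  no-port MEM/MEM
c5: i7,i8 st.MEM/sub.ALU  pair
c6: i9,i10 st.MEM/sub.ALU  pair
c7: i11 st.MEM  tail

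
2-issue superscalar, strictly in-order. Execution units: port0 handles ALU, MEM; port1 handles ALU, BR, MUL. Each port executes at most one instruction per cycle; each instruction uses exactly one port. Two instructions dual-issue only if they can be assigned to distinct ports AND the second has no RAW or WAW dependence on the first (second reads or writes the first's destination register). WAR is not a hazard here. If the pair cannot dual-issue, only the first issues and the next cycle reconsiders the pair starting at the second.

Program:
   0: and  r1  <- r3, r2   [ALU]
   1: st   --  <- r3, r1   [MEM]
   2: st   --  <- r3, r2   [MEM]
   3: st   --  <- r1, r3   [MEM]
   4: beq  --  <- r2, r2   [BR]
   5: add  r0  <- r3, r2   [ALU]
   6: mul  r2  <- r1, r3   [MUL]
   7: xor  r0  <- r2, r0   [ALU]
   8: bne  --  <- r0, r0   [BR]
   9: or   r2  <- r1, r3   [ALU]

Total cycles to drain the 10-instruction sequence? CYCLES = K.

CYCLES = 7

#0 head=0: and.ALU i0 RAW r1
#1 head=1: st.MEM i1 no-port MEM/MEM
#2 head=2: st.MEM i2 no-port MEM/MEM
#3 head=3: st.MEM;beq.BR i3&i4 pair
#4 head=5: add.ALU;mul.MUL i5&i6 pair
#5 head=7: xor.ALU i7 RAW r0
#6 head=8: bne.BR;or.ALU i8&i9 pair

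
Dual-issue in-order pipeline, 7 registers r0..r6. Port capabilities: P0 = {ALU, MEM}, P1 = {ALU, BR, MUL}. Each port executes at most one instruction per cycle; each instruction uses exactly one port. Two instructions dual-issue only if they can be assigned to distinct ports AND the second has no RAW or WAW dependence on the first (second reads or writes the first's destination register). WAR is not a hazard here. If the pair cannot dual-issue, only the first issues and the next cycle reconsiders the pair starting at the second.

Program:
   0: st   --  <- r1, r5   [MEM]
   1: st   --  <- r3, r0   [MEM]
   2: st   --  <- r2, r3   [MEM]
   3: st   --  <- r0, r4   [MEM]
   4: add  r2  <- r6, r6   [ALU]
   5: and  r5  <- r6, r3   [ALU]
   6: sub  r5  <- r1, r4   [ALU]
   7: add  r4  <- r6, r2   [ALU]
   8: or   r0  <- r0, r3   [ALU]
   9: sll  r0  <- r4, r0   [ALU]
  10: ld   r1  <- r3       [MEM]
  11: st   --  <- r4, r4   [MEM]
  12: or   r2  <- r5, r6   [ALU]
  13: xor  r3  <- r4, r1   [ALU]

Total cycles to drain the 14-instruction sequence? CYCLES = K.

CYCLES = 10

  cy0 -> i0 (st) no-port MEM/MEM
  cy1 -> i1 (st) no-port MEM/MEM
  cy2 -> i2 (st) no-port MEM/MEM
  cy3 -> i3/i4 (st;add) 2-wide
  cy4 -> i5 (and) WAW r5
  cy5 -> i6/i7 (sub;add) 2-wide
  cy6 -> i8 (or) RAW+WAW r0
  cy7 -> i9/i10 (sll;ld) 2-wide
  cy8 -> i11/i12 (st;or) 2-wide
  cy9 -> i13 (xor) tail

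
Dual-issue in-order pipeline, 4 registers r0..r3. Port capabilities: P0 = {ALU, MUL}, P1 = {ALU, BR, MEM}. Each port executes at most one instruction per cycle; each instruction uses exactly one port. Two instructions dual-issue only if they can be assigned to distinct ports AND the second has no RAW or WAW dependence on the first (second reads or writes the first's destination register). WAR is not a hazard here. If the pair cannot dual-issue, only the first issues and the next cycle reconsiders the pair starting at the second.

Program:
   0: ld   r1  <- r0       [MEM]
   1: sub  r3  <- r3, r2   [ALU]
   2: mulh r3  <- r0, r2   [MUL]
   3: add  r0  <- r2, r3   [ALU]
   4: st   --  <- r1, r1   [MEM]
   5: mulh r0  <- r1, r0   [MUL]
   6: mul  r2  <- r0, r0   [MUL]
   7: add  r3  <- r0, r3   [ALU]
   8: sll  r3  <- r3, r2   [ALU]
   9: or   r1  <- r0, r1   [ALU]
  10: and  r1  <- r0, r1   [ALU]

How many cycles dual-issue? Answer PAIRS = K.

PAIRS = 4

[0] i0+i1  ld/sub  -- pair
[1] i2  mulh  -- RAW r3
[2] i3+i4  add/st  -- pair
[3] i5  mulh  -- no-port MUL/MUL
[4] i6+i7  mul/add  -- pair
[5] i8+i9  sll/or  -- pair
[6] i10  and  -- tail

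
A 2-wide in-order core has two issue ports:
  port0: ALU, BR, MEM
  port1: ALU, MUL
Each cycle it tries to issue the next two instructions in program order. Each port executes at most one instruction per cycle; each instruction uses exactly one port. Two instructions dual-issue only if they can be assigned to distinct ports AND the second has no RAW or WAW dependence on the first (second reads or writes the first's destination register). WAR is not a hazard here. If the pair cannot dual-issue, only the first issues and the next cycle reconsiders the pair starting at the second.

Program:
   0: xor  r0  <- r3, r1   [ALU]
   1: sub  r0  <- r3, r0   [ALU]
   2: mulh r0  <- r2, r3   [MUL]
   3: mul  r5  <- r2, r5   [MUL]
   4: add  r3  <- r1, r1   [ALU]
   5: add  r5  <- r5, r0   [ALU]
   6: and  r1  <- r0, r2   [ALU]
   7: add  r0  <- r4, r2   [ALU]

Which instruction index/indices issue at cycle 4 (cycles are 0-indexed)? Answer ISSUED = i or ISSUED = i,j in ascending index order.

[0] i0  xor  -- RAW+WAW r0
[1] i1  sub  -- WAW r0
[2] i2  mulh  -- no-port MUL/MUL
[3] i3&i4  mul+add  -- dual
[4] i5&i6  add+and  -- dual
[5] i7  add  -- tail

ISSUED = 5,6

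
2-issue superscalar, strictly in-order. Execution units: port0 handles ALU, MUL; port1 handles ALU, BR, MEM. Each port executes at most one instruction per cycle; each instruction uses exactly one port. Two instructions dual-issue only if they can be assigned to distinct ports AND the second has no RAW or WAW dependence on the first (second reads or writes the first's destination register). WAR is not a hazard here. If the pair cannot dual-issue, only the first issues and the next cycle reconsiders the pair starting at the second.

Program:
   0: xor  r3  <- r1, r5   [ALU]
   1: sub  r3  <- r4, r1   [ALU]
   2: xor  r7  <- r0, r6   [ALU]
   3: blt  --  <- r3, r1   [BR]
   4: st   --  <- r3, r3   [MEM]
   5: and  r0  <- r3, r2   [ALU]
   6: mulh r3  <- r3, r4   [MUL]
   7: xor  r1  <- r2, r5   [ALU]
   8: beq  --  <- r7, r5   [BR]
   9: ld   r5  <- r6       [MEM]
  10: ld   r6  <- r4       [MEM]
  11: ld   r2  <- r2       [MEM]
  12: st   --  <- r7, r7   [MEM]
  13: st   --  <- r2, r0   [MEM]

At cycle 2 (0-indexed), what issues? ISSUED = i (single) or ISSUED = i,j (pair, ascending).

ISSUED = 3

  cy0 -> i0 (xor.ALU) WAW r3
  cy1 -> i1,i2 (sub.ALU;xor.ALU) 2-wide
  cy2 -> i3 (blt.BR) no-port BR/MEM
  cy3 -> i4,i5 (st.MEM;and.ALU) 2-wide
  cy4 -> i6,i7 (mulh.MUL;xor.ALU) 2-wide
  cy5 -> i8 (beq.BR) no-port BR/MEM
  cy6 -> i9 (ld.MEM) no-port MEM/MEM
  cy7 -> i10 (ld.MEM) no-port MEM/MEM
  cy8 -> i11 (ld.MEM) no-port MEM/MEM
  cy9 -> i12 (st.MEM) no-port MEM/MEM
  cy10 -> i13 (st.MEM) tail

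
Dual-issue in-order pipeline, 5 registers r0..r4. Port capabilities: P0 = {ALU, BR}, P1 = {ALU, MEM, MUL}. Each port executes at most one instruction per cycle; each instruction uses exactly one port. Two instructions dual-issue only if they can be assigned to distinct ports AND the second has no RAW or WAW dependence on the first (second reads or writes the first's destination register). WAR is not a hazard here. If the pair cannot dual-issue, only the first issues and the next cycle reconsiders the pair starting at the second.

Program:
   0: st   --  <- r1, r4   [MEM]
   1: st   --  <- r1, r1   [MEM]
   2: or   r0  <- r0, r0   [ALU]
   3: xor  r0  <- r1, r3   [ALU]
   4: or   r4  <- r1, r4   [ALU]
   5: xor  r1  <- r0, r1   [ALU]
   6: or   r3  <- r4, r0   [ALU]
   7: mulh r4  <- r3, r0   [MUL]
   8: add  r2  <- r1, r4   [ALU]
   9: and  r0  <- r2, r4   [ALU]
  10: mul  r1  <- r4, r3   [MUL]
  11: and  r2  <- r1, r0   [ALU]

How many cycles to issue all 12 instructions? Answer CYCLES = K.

CYCLES = 8

[0] i0  st.MEM  -- no-port MEM/MEM
[1] i1/i2  st.MEM;or.ALU  -- pair
[2] i3/i4  xor.ALU;or.ALU  -- pair
[3] i5/i6  xor.ALU;or.ALU  -- pair
[4] i7  mulh.MUL  -- RAW r4
[5] i8  add.ALU  -- RAW r2
[6] i9/i10  and.ALU;mul.MUL  -- pair
[7] i11  and.ALU  -- tail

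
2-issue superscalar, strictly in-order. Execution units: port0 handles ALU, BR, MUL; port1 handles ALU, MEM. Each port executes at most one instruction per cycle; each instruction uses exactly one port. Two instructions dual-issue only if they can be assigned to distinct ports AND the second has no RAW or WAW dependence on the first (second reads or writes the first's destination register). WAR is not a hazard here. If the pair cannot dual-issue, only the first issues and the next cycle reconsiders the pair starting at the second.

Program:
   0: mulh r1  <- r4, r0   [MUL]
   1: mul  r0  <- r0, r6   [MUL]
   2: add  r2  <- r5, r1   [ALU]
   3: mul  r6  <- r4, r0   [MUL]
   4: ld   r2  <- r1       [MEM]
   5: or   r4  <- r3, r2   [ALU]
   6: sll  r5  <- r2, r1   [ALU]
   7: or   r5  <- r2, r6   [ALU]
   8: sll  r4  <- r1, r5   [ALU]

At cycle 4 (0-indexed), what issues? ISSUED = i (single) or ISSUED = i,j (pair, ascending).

#0 head=0: mulh i0 no-port MUL/MUL
#1 head=1: mul/add i1&i2 2-wide
#2 head=3: mul/ld i3&i4 2-wide
#3 head=5: or/sll i5&i6 2-wide
#4 head=7: or i7 RAW r5
#5 head=8: sll i8 tail

ISSUED = 7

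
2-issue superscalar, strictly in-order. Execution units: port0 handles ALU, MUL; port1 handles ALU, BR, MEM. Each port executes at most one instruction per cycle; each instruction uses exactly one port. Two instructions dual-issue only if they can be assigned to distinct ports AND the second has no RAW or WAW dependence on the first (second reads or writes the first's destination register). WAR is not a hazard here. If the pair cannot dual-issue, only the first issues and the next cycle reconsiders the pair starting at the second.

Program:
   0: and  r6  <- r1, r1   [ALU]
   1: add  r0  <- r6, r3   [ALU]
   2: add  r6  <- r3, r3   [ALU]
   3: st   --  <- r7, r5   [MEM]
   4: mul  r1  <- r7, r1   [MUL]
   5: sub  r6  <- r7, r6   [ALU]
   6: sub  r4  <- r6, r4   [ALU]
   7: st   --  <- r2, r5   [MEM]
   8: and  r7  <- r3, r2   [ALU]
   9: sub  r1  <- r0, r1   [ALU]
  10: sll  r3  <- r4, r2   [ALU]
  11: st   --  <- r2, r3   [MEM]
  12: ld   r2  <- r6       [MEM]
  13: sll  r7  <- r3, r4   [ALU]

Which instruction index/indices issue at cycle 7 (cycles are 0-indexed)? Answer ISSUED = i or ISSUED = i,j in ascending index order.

#0 head=0: and i0 RAW r6
#1 head=1: add;add i1/i2 pair
#2 head=3: st;mul i3/i4 pair
#3 head=5: sub i5 RAW r6
#4 head=6: sub;st i6/i7 pair
#5 head=8: and;sub i8/i9 pair
#6 head=10: sll i10 RAW r3
#7 head=11: st i11 no-port MEM/MEM
#8 head=12: ld;sll i12/i13 pair

ISSUED = 11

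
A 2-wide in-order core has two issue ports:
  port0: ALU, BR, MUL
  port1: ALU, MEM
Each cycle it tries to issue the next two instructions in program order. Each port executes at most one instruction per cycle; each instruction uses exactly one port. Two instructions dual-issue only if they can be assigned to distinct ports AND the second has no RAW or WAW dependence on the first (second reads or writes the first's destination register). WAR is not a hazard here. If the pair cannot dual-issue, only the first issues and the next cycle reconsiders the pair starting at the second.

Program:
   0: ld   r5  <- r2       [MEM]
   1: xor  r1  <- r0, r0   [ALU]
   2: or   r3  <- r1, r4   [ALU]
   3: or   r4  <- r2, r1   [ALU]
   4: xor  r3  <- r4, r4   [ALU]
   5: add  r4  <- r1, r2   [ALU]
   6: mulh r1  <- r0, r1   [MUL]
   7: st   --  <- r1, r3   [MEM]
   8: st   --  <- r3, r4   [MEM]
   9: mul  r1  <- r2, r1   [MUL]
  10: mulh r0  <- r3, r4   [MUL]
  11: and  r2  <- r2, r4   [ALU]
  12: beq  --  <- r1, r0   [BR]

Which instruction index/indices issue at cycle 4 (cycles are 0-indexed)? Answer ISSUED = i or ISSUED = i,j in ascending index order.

ISSUED = 7

t=0 i0/i1:ld.MEM xor.ALU ; dual
t=1 i2/i3:or.ALU or.ALU ; dual
t=2 i4/i5:xor.ALU add.ALU ; dual
t=3 i6:mulh.MUL ; RAW r1
t=4 i7:st.MEM ; no-port MEM/MEM
t=5 i8/i9:st.MEM mul.MUL ; dual
t=6 i10/i11:mulh.MUL and.ALU ; dual
t=7 i12:beq.BR ; tail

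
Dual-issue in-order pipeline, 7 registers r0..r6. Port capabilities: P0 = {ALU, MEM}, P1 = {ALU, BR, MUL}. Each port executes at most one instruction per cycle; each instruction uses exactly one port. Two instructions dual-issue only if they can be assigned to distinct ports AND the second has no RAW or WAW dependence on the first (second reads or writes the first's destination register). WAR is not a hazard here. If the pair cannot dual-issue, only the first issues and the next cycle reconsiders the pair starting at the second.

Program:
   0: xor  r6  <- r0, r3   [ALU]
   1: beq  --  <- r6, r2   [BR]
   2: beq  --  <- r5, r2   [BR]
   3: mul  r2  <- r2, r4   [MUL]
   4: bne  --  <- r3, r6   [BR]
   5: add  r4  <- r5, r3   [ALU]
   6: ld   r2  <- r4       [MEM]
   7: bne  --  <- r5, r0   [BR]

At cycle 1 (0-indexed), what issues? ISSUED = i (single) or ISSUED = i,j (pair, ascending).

0. xor @i0  | RAW r6
1. beq @i1  | no-port BR/BR
2. beq @i2  | no-port BR/MUL
3. mul @i3  | no-port MUL/BR
4. bne/add @i4+i5  | pair
5. ld/bne @i6+i7  | pair

ISSUED = 1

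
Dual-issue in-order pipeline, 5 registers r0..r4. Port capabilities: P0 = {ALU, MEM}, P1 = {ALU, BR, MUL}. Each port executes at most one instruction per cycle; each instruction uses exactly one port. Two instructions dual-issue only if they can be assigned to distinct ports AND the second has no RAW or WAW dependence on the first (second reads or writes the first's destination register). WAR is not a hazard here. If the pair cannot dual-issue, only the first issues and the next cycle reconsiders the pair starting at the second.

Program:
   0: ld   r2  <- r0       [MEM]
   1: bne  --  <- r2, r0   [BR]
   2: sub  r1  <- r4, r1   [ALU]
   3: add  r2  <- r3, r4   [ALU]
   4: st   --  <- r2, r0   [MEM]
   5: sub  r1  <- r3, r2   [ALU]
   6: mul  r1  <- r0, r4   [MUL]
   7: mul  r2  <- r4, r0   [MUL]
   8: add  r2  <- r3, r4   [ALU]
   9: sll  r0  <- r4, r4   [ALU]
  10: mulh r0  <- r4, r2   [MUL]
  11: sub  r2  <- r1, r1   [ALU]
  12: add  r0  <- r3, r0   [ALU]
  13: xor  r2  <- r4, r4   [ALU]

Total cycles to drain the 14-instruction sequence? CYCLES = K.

CYCLES = 9

c0: i0 ld.MEM  RAW r2
c1: i1&i2 bne.BR/sub.ALU  2-wide
c2: i3 add.ALU  RAW r2
c3: i4&i5 st.MEM/sub.ALU  2-wide
c4: i6 mul.MUL  no-port MUL/MUL
c5: i7 mul.MUL  WAW r2
c6: i8&i9 add.ALU/sll.ALU  2-wide
c7: i10&i11 mulh.MUL/sub.ALU  2-wide
c8: i12&i13 add.ALU/xor.ALU  2-wide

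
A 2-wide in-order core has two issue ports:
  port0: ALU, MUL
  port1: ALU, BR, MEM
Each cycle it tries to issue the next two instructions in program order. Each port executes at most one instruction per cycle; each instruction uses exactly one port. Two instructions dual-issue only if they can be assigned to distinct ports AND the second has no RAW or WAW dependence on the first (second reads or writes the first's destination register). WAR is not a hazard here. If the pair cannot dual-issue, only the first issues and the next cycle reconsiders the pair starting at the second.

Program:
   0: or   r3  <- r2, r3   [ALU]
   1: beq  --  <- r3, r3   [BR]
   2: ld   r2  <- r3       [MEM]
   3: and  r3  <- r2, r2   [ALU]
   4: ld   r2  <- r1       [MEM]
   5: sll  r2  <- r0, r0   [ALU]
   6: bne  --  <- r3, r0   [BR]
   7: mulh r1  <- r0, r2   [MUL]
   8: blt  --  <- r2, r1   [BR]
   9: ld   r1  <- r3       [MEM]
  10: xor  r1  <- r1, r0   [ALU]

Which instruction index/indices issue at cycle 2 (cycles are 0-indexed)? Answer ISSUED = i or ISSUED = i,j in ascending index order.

ISSUED = 2

c0: i0 or  RAW r3
c1: i1 beq  no-port BR/MEM
c2: i2 ld  RAW r2
c3: i3+i4 and/ld  pair
c4: i5+i6 sll/bne  pair
c5: i7 mulh  RAW r1
c6: i8 blt  no-port BR/MEM
c7: i9 ld  RAW+WAW r1
c8: i10 xor  tail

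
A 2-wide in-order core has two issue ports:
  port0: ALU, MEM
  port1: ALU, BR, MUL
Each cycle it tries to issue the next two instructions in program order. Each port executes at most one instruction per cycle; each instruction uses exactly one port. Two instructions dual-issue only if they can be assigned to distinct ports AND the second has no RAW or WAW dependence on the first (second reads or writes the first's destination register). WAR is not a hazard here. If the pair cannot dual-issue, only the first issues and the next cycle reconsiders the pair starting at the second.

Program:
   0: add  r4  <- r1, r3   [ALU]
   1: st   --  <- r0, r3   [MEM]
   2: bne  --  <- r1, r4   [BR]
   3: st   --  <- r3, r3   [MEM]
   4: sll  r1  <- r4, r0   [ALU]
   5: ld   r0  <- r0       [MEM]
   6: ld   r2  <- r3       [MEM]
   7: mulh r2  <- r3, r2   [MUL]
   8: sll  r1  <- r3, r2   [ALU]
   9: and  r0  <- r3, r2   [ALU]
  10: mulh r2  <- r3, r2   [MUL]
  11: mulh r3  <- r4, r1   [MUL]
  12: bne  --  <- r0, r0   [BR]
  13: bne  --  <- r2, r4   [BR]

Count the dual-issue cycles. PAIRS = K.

#0 head=0: add.ALU st.MEM i0,i1 pair
#1 head=2: bne.BR st.MEM i2,i3 pair
#2 head=4: sll.ALU ld.MEM i4,i5 pair
#3 head=6: ld.MEM i6 RAW+WAW r2
#4 head=7: mulh.MUL i7 RAW r2
#5 head=8: sll.ALU and.ALU i8,i9 pair
#6 head=10: mulh.MUL i10 no-port MUL/MUL
#7 head=11: mulh.MUL i11 no-port MUL/BR
#8 head=12: bne.BR i12 no-port BR/BR
#9 head=13: bne.BR i13 tail

PAIRS = 4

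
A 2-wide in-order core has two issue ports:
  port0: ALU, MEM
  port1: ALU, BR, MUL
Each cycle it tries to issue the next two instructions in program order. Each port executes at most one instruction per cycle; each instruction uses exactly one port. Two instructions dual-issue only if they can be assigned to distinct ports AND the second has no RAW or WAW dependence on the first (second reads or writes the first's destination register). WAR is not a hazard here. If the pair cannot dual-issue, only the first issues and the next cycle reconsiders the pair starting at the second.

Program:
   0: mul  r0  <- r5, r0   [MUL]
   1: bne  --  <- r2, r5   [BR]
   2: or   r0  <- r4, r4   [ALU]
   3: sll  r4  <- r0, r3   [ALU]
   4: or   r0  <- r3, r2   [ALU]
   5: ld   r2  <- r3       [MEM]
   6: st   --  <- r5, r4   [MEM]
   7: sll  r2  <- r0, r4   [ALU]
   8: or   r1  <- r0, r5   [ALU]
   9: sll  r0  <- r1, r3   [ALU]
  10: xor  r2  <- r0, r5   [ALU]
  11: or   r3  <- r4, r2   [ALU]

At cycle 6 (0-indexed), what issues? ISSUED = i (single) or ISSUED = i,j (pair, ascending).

0. mul @i0  | no-port MUL/BR
1. bne/or @i1,i2  | dual
2. sll/or @i3,i4  | dual
3. ld @i5  | no-port MEM/MEM
4. st/sll @i6,i7  | dual
5. or @i8  | RAW r1
6. sll @i9  | RAW r0
7. xor @i10  | RAW r2
8. or @i11  | tail

ISSUED = 9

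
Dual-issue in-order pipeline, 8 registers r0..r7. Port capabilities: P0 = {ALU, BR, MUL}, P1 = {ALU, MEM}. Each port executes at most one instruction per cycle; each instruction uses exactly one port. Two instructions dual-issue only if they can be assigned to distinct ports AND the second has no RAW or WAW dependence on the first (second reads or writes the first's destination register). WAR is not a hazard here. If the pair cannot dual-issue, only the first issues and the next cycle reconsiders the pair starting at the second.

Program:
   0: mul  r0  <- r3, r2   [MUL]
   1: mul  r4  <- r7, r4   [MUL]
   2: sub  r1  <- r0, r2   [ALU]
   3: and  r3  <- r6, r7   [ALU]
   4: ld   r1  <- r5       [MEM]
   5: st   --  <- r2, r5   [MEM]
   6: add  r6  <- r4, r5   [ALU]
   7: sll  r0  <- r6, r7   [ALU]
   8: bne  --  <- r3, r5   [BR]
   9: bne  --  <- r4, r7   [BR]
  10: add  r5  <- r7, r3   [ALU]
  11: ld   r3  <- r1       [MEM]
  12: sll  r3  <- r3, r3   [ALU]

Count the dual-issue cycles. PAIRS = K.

PAIRS = 5

c0: i0 mul.MUL  no-port MUL/MUL
c1: i1/i2 mul.MUL/sub.ALU  pair
c2: i3/i4 and.ALU/ld.MEM  pair
c3: i5/i6 st.MEM/add.ALU  pair
c4: i7/i8 sll.ALU/bne.BR  pair
c5: i9/i10 bne.BR/add.ALU  pair
c6: i11 ld.MEM  RAW+WAW r3
c7: i12 sll.ALU  tail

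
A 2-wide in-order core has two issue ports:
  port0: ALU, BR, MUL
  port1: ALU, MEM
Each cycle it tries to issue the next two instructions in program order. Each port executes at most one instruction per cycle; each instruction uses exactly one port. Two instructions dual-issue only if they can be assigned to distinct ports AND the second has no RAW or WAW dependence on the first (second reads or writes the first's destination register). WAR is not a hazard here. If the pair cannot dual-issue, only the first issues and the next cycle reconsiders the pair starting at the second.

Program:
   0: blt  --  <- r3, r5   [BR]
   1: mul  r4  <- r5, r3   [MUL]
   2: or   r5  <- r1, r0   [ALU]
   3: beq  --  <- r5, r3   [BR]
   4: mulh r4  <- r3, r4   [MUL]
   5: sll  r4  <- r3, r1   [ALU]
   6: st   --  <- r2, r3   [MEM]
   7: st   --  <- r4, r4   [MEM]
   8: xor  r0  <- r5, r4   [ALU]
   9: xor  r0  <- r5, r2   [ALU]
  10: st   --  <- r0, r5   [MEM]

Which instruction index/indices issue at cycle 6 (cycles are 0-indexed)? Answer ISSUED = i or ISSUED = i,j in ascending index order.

ISSUED = 9

[0] i0  blt.BR  -- no-port BR/MUL
[1] i1&i2  mul.MUL;or.ALU  -- dual
[2] i3  beq.BR  -- no-port BR/MUL
[3] i4  mulh.MUL  -- WAW r4
[4] i5&i6  sll.ALU;st.MEM  -- dual
[5] i7&i8  st.MEM;xor.ALU  -- dual
[6] i9  xor.ALU  -- RAW r0
[7] i10  st.MEM  -- tail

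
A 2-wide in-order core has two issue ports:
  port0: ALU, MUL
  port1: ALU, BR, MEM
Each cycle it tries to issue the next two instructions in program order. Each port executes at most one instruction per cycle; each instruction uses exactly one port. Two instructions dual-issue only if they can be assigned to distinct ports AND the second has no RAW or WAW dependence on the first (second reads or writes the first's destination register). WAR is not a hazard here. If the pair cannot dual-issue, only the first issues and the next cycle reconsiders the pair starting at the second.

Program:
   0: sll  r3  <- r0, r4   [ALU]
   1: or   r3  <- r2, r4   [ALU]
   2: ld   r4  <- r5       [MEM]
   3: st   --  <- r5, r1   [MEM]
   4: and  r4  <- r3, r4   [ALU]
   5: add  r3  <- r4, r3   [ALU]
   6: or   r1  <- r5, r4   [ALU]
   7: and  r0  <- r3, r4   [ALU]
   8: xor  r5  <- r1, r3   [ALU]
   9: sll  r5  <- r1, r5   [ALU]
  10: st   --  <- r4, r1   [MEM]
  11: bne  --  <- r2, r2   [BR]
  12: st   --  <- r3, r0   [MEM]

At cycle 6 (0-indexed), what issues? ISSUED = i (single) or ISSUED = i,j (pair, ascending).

ISSUED = 11

[0] i0  sll.ALU  -- WAW r3
[1] i1&i2  or.ALU/ld.MEM  -- pair
[2] i3&i4  st.MEM/and.ALU  -- pair
[3] i5&i6  add.ALU/or.ALU  -- pair
[4] i7&i8  and.ALU/xor.ALU  -- pair
[5] i9&i10  sll.ALU/st.MEM  -- pair
[6] i11  bne.BR  -- no-port BR/MEM
[7] i12  st.MEM  -- tail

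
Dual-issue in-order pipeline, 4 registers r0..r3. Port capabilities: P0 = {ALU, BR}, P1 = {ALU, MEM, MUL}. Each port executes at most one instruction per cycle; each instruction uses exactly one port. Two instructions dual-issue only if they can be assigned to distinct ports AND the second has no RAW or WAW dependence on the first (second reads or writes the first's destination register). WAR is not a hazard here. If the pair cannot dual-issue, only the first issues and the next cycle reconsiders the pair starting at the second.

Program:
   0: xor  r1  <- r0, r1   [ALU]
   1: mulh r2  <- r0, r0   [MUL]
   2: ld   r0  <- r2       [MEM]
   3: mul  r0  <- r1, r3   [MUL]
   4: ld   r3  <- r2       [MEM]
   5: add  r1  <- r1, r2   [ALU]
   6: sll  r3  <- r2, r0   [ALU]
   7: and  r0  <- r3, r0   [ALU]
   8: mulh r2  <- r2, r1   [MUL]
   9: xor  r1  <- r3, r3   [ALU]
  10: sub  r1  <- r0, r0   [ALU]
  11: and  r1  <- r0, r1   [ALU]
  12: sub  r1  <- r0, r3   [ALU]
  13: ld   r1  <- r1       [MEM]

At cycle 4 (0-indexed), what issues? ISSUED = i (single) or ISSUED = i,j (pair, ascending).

ISSUED = 6

0. xor mulh @i0+i1  | pair
1. ld @i2  | no-port MEM/MUL
2. mul @i3  | no-port MUL/MEM
3. ld add @i4+i5  | pair
4. sll @i6  | RAW r3
5. and mulh @i7+i8  | pair
6. xor @i9  | WAW r1
7. sub @i10  | RAW+WAW r1
8. and @i11  | WAW r1
9. sub @i12  | RAW+WAW r1
10. ld @i13  | tail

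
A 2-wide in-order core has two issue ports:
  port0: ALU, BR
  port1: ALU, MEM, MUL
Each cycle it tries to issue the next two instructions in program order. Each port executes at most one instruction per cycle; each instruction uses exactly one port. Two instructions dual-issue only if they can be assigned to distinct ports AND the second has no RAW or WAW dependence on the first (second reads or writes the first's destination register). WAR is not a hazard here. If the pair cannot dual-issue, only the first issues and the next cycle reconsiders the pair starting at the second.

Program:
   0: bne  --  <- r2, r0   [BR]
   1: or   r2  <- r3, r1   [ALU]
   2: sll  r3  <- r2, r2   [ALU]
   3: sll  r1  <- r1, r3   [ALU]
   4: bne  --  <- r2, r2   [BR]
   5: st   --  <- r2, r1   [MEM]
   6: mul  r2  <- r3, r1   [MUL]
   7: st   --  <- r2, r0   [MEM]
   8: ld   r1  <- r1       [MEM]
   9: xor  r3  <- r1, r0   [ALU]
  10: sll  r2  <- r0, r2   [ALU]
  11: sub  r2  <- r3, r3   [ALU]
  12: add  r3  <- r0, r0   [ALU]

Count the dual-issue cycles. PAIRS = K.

t=0 i0+i1:bne.BR+or.ALU ; dual
t=1 i2:sll.ALU ; RAW r3
t=2 i3+i4:sll.ALU+bne.BR ; dual
t=3 i5:st.MEM ; no-port MEM/MUL
t=4 i6:mul.MUL ; no-port MUL/MEM
t=5 i7:st.MEM ; no-port MEM/MEM
t=6 i8:ld.MEM ; RAW r1
t=7 i9+i10:xor.ALU+sll.ALU ; dual
t=8 i11+i12:sub.ALU+add.ALU ; dual

PAIRS = 4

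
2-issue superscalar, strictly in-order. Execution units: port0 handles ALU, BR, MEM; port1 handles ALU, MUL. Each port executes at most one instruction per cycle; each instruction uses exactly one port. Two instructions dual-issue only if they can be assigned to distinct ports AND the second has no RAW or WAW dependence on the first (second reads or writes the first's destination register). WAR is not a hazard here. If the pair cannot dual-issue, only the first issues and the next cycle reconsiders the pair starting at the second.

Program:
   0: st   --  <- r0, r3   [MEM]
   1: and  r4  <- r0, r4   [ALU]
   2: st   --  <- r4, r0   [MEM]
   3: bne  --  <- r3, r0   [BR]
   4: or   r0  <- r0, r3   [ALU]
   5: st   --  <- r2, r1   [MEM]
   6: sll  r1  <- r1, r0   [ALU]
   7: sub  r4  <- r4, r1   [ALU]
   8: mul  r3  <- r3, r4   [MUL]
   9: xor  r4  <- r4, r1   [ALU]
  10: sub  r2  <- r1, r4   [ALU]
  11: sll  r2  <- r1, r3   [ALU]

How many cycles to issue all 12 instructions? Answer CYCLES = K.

t=0 i0,i1:st.MEM and.ALU ; 2-wide
t=1 i2:st.MEM ; no-port MEM/BR
t=2 i3,i4:bne.BR or.ALU ; 2-wide
t=3 i5,i6:st.MEM sll.ALU ; 2-wide
t=4 i7:sub.ALU ; RAW r4
t=5 i8,i9:mul.MUL xor.ALU ; 2-wide
t=6 i10:sub.ALU ; WAW r2
t=7 i11:sll.ALU ; tail

CYCLES = 8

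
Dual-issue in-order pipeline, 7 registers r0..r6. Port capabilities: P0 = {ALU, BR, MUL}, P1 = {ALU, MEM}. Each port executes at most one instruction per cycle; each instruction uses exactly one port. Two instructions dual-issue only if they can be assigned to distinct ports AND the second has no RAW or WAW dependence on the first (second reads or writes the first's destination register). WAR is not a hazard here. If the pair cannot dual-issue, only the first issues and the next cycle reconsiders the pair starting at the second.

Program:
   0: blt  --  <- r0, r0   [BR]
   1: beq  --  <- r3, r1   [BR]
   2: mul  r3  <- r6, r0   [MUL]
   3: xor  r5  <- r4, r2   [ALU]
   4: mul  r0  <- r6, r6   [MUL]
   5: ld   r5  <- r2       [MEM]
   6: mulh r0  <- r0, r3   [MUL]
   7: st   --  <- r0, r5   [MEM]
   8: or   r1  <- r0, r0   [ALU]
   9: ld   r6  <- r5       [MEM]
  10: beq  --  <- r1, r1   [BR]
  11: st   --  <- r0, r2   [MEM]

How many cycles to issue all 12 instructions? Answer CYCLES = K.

CYCLES = 8

[0] i0  blt.BR  -- no-port BR/BR
[1] i1  beq.BR  -- no-port BR/MUL
[2] i2&i3  mul.MUL xor.ALU  -- dual
[3] i4&i5  mul.MUL ld.MEM  -- dual
[4] i6  mulh.MUL  -- RAW r0
[5] i7&i8  st.MEM or.ALU  -- dual
[6] i9&i10  ld.MEM beq.BR  -- dual
[7] i11  st.MEM  -- tail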